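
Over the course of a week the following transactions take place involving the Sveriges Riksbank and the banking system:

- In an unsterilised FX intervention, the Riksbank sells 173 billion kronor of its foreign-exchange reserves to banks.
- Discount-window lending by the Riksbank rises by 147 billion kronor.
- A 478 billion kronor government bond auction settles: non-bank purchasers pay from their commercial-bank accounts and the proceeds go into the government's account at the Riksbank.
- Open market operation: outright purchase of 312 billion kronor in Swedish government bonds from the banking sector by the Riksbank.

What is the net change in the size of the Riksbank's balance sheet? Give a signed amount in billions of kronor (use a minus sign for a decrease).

+286 billion

FX sale 173 billion kronor: a Riksbank asset is shed → −173B.
Discount-window loan 147 billion kronor: a Riksbank asset is acquired → +147B.
Government account inflow 478 billion kronor: only the composition of liabilities changes → 0.
OMO purchase (from banks) 312 billion kronor: a Riksbank asset is acquired → +312B.
Net: −173 + 147 + 0 + 312 = +286 billion.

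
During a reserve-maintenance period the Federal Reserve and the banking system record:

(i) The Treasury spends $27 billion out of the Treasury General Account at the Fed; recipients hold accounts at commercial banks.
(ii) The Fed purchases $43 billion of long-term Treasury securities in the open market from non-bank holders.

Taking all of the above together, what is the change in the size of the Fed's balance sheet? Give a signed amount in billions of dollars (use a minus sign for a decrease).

Fed balance sheet:
  Assets:      Securities +$43B
  Liabilities: Bank reserves +$70B, Government deposits −$27B
Commercial banking system:
  Assets:      Reserves at CB +$70B
  Liabilities: Checkable deposits +$70B
Change in total Fed assets = +$43 billion.

+$43 billion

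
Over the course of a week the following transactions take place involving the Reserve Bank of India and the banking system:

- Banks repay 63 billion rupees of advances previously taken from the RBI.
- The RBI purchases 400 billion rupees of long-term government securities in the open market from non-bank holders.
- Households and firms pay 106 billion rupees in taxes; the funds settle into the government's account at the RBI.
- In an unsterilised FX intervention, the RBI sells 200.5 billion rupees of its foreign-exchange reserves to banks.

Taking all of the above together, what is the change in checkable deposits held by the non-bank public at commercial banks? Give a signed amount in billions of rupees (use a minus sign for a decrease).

RBI balance sheet:
  Assets:      Securities +400B, Loans to banks −63B, Foreign assets −200.5B
  Liabilities: Bank reserves +30.5B, Government deposits +106B
Commercial banking system:
  Assets:      Reserves at CB +30.5B, Foreign assets +200.5B
  Liabilities: Checkable deposits +294B, Borrowings from CB −63B
So the change in checkable deposits held by the non-bank public at commercial banks is +294 billion.

+294 billion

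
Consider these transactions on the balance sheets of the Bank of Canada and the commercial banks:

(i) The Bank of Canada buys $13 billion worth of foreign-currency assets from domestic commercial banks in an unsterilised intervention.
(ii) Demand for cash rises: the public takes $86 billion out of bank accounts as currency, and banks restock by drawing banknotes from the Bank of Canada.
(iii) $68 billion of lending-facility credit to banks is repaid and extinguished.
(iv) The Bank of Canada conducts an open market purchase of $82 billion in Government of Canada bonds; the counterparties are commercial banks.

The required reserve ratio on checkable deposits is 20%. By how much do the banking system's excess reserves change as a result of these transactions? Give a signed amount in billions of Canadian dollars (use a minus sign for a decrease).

-$41.8 billion

FX purchase $13 billion: reserves +$13B, deposits 0.
Currency withdrawal $86 billion: reserves −$86B, deposits −$86B.
Discount-window repayment $68 billion: reserves −$68B, deposits 0.
OMO purchase (from banks) $82 billion: reserves +$82B, deposits 0.
Totals: Δreserves = −$59B, Δdeposits = −$86B.
Δrequired reserves = 20% × −$86B = −$17.2B.
Δexcess reserves = Δreserves − Δrequired = −$59B − (−$17.2B) = -$41.8 billion.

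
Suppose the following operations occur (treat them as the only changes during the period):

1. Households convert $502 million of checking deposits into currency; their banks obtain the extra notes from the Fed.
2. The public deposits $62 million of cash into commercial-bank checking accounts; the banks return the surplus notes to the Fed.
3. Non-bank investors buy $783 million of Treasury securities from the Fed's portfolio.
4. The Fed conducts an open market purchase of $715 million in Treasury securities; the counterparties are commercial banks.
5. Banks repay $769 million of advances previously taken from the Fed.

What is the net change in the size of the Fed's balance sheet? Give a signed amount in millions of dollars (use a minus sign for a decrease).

Fed balance sheet:
  Assets:      Securities −$68M, Loans to banks −$769M
  Liabilities: Bank reserves −$1277M, Currency in circulation +$440M
Change in total Fed assets = -$837 million.

-$837 million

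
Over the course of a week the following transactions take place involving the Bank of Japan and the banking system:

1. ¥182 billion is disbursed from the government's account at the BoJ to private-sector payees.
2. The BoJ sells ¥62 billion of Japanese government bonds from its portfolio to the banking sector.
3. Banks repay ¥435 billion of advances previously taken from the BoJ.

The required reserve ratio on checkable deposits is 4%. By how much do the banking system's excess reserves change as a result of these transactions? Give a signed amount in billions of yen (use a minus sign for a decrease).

-¥322.28 billion

Government spending ¥182 billion: reserves +¥182B, deposits +¥182B.
OMO sale (to banks) ¥62 billion: reserves −¥62B, deposits 0.
Discount-window repayment ¥435 billion: reserves −¥435B, deposits 0.
Totals: Δreserves = −¥315B, Δdeposits = +¥182B.
Δrequired reserves = 4% × +¥182B = +¥7.28B.
Δexcess reserves = Δreserves − Δrequired = −¥315B − (+¥7.28B) = -¥322.28 billion.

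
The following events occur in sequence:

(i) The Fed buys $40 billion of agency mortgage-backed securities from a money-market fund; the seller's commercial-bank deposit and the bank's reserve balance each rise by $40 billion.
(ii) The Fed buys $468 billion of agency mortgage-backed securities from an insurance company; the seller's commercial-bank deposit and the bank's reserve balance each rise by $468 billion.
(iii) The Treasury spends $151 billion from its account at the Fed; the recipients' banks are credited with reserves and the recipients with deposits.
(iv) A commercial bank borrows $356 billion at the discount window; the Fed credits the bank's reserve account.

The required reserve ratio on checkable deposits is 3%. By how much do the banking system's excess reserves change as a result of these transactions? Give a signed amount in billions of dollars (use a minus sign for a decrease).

Asset purchase (from non-banks) $40 billion: reserves +$40B, deposits +$40B.
Asset purchase (from non-banks) $468 billion: reserves +$468B, deposits +$468B.
Government spending $151 billion: reserves +$151B, deposits +$151B.
Discount-window loan $356 billion: reserves +$356B, deposits 0.
Totals: Δreserves = +$1015B, Δdeposits = +$659B.
Δrequired reserves = 3% × +$659B = +$19.77B.
Δexcess reserves = Δreserves − Δrequired = +$1015B − (+$19.77B) = +$995.23 billion.

+$995.23 billion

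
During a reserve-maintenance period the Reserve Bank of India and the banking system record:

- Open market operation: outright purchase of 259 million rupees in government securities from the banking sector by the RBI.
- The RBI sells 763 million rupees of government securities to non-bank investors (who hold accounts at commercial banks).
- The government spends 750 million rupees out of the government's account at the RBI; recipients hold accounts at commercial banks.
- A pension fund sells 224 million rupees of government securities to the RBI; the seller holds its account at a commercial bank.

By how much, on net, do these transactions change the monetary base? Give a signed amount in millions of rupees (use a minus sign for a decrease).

+470 million

OMO purchase (from banks) 259 million rupees: RBI balance sheet expands → +259M.
Asset sale (to non-banks) 763 million rupees: RBI balance sheet contracts → −763M.
Government spending 750 million rupees: a non-base liability converts back to reserves → +750M.
Asset purchase (from non-banks) 224 million rupees: RBI balance sheet expands → +224M.
Net: 259 − 763 + 750 + 224 = +470 million.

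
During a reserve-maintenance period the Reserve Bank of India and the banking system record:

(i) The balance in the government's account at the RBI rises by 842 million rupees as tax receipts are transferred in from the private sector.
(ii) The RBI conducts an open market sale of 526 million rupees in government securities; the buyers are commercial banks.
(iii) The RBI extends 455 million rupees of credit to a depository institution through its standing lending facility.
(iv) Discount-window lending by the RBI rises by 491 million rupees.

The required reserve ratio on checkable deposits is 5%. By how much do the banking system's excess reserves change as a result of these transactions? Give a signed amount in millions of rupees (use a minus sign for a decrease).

Government account inflow 842 million rupees: reserves −842M, deposits −842M.
OMO sale (to banks) 526 million rupees: reserves −526M, deposits 0.
Discount-window loan 455 million rupees: reserves +455M, deposits 0.
Discount-window loan 491 million rupees: reserves +491M, deposits 0.
Totals: Δreserves = −422M, Δdeposits = −842M.
Δrequired reserves = 5% × −842M = −42.1M.
Δexcess reserves = Δreserves − Δrequired = −422M − (−42.1M) = -379.9 million.

-379.9 million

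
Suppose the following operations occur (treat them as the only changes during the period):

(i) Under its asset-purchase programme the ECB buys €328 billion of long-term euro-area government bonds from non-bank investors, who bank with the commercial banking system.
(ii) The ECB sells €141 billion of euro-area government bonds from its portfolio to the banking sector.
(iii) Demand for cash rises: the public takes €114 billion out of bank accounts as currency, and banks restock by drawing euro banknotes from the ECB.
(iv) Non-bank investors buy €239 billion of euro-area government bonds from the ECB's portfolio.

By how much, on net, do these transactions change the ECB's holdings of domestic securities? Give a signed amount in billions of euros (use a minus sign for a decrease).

ECB balance sheet:
  Assets:      Securities −€52B
  Liabilities: Bank reserves −€166B, Currency in circulation +€114B
Commercial banking system:
  Assets:      Reserves at CB −€166B, Securities +€141B
  Liabilities: Checkable deposits −€25B
So the change in the ECB's holdings of domestic securities is -€52 billion.

-€52 billion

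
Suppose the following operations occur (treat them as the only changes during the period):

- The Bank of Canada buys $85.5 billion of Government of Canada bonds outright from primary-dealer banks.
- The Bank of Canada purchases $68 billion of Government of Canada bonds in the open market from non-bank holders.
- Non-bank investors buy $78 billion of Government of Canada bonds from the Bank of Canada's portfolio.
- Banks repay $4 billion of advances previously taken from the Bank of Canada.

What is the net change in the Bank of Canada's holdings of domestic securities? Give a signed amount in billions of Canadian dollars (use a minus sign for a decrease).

Bank of Canada balance sheet:
  Assets:      Securities +$75.5B, Loans to banks −$4B
  Liabilities: Bank reserves +$71.5B
So the change in the Bank of Canada's holdings of domestic securities is +$75.5 billion.

+$75.5 billion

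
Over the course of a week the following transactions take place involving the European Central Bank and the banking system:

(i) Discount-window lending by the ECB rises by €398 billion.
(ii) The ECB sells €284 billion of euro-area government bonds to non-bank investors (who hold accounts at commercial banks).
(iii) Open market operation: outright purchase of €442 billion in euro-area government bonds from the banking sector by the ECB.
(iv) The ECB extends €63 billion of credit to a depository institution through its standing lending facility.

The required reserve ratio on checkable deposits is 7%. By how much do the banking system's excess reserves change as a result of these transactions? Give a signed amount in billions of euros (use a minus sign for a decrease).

Discount-window loan €398 billion: reserves +€398B, deposits 0.
Asset sale (to non-banks) €284 billion: reserves −€284B, deposits −€284B.
OMO purchase (from banks) €442 billion: reserves +€442B, deposits 0.
Discount-window loan €63 billion: reserves +€63B, deposits 0.
Totals: Δreserves = +€619B, Δdeposits = −€284B.
Δrequired reserves = 7% × −€284B = −€19.88B.
Δexcess reserves = Δreserves − Δrequired = +€619B − (−€19.88B) = +€638.88 billion.

+€638.88 billion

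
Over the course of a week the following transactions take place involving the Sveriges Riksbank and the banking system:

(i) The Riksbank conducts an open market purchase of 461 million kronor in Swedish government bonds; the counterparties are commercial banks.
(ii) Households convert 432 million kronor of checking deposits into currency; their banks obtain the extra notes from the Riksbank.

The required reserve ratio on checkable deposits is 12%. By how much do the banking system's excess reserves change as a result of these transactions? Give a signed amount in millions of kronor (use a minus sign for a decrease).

+80.84 million

OMO purchase (from banks) 461 million kronor: reserves +461M, deposits 0.
Currency withdrawal 432 million kronor: reserves −432M, deposits −432M.
Totals: Δreserves = +29M, Δdeposits = −432M.
Δrequired reserves = 12% × −432M = −51.84M.
Δexcess reserves = Δreserves − Δrequired = +29M − (−51.84M) = +80.84 million.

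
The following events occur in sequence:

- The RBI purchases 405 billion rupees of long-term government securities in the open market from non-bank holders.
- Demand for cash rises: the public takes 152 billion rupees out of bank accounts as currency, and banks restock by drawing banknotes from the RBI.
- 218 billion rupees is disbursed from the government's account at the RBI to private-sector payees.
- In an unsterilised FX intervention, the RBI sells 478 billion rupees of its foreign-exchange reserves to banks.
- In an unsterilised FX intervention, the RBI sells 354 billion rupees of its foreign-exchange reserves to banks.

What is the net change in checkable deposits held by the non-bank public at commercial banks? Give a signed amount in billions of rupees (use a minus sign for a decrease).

RBI balance sheet:
  Assets:      Securities +405B, Foreign assets −832B
  Liabilities: Bank reserves −361B, Currency in circulation +152B, Government deposits −218B
Commercial banking system:
  Assets:      Reserves at CB −361B, Foreign assets +832B
  Liabilities: Checkable deposits +471B
So the change in checkable deposits held by the non-bank public at commercial banks is +471 billion.

+471 billion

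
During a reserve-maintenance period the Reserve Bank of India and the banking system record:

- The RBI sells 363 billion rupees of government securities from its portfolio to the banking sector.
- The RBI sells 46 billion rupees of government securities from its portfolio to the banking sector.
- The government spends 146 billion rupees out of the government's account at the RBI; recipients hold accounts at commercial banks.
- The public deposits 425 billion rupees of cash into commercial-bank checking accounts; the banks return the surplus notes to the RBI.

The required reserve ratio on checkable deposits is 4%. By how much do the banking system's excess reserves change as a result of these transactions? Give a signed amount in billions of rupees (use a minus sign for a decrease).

+139.16 billion

OMO sale (to banks) 363 billion rupees: reserves −363B, deposits 0.
OMO sale (to banks) 46 billion rupees: reserves −46B, deposits 0.
Government spending 146 billion rupees: reserves +146B, deposits +146B.
Currency deposit 425 billion rupees: reserves +425B, deposits +425B.
Totals: Δreserves = +162B, Δdeposits = +571B.
Δrequired reserves = 4% × +571B = +22.84B.
Δexcess reserves = Δreserves − Δrequired = +162B − (+22.84B) = +139.16 billion.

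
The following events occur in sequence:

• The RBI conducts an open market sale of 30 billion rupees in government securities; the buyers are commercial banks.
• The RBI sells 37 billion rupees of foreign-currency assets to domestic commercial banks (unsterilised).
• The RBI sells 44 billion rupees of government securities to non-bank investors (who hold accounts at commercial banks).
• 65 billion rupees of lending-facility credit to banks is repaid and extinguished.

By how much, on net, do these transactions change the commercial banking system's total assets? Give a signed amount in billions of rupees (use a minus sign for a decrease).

OMO sale (to banks) 30 billion rupees: just an asset swap on bank balance sheets → 0.
FX sale 37 billion rupees: just an asset swap on bank balance sheets → 0.
Asset sale (to non-banks) 44 billion rupees: bank balance sheets shrink → −44B.
Discount-window repayment 65 billion rupees: bank balance sheets shrink → −65B.
Net: 0 + 0 − 44 − 65 = -109 billion.

-109 billion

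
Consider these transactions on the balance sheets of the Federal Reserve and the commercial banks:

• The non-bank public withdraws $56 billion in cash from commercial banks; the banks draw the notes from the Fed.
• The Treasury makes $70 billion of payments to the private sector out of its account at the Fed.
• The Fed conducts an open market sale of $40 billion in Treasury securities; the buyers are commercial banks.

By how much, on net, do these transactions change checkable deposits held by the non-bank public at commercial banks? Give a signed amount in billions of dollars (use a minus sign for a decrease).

+$14 billion

Currency withdrawal $56 billion: non-bank counterparties' bank balances fall → −$56B.
Government spending $70 billion: non-bank counterparties' bank balances rise → +$70B.
OMO sale (to banks) $40 billion: the counterparty is a bank, so public deposits are unchanged → 0.
Net: −56 + 70 + 0 = +$14 billion.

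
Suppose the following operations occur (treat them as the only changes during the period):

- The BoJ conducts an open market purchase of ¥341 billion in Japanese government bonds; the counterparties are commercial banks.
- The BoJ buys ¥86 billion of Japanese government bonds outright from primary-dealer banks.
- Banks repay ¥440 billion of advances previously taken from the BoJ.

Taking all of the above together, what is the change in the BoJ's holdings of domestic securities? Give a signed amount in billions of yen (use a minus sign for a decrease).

BoJ balance sheet:
  Assets:      Securities +¥427B, Loans to banks −¥440B
  Liabilities: Bank reserves −¥13B
Commercial banking system:
  Assets:      Reserves at CB −¥13B, Securities −¥427B
  Liabilities: Borrowings from CB −¥440B
So the change in the BoJ's holdings of domestic securities is +¥427 billion.

+¥427 billion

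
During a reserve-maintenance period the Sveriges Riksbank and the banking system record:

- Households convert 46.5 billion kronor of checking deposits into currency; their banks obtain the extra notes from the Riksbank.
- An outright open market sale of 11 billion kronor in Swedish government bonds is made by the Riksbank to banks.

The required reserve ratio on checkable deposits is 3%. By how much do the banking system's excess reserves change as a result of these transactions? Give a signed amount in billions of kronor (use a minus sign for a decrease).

-56.105 billion

Currency withdrawal 46.5 billion kronor: reserves −46.5B, deposits −46.5B.
OMO sale (to banks) 11 billion kronor: reserves −11B, deposits 0.
Totals: Δreserves = −57.5B, Δdeposits = −46.5B.
Δrequired reserves = 3% × −46.5B = −1.395B.
Δexcess reserves = Δreserves − Δrequired = −57.5B − (−1.395B) = -56.105 billion.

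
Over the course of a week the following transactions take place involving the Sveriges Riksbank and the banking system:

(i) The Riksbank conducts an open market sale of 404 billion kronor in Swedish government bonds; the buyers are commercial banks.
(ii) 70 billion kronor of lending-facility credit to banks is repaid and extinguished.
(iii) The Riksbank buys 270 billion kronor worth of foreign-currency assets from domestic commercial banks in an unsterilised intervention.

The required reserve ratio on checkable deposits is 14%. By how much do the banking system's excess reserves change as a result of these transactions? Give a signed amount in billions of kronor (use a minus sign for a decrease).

OMO sale (to banks) 404 billion kronor: reserves −404B, deposits 0.
Discount-window repayment 70 billion kronor: reserves −70B, deposits 0.
FX purchase 270 billion kronor: reserves +270B, deposits 0.
Totals: Δreserves = −204B, Δdeposits = 0.
Δrequired reserves = 14% × 0 = 0.
Δexcess reserves = Δreserves − Δrequired = −204B − (0) = -204 billion.

-204 billion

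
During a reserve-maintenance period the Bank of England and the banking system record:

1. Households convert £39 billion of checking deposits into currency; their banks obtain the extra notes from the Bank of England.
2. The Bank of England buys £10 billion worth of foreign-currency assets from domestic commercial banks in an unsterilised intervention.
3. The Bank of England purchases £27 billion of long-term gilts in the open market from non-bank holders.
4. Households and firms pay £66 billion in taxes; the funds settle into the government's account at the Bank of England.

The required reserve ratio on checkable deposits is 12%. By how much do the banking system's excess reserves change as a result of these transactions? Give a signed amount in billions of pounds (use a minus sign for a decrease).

Currency withdrawal £39 billion: reserves −£39B, deposits −£39B.
FX purchase £10 billion: reserves +£10B, deposits 0.
Asset purchase (from non-banks) £27 billion: reserves +£27B, deposits +£27B.
Government account inflow £66 billion: reserves −£66B, deposits −£66B.
Totals: Δreserves = −£68B, Δdeposits = −£78B.
Δrequired reserves = 12% × −£78B = −£9.36B.
Δexcess reserves = Δreserves − Δrequired = −£68B − (−£9.36B) = -£58.64 billion.

-£58.64 billion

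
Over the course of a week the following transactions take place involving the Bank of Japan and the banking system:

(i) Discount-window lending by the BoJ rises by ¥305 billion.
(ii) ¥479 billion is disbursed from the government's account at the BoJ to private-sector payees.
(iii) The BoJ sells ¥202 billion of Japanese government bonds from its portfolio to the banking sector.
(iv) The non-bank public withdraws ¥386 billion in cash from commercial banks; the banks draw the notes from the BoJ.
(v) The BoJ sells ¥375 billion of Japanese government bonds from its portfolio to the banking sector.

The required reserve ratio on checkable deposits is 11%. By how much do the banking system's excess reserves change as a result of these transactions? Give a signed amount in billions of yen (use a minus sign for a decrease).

-¥189.23 billion

Discount-window loan ¥305 billion: reserves +¥305B, deposits 0.
Government spending ¥479 billion: reserves +¥479B, deposits +¥479B.
OMO sale (to banks) ¥202 billion: reserves −¥202B, deposits 0.
Currency withdrawal ¥386 billion: reserves −¥386B, deposits −¥386B.
OMO sale (to banks) ¥375 billion: reserves −¥375B, deposits 0.
Totals: Δreserves = −¥179B, Δdeposits = +¥93B.
Δrequired reserves = 11% × +¥93B = +¥10.23B.
Δexcess reserves = Δreserves − Δrequired = −¥179B − (+¥10.23B) = -¥189.23 billion.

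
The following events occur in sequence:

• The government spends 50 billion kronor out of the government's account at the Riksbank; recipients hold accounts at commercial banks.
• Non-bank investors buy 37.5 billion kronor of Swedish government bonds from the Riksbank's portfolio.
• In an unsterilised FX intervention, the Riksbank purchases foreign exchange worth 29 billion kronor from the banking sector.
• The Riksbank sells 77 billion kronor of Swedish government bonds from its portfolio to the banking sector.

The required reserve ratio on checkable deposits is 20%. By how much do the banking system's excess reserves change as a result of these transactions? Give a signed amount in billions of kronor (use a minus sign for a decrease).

Government spending 50 billion kronor: reserves +50B, deposits +50B.
Asset sale (to non-banks) 37.5 billion kronor: reserves −37.5B, deposits −37.5B.
FX purchase 29 billion kronor: reserves +29B, deposits 0.
OMO sale (to banks) 77 billion kronor: reserves −77B, deposits 0.
Totals: Δreserves = −35.5B, Δdeposits = +12.5B.
Δrequired reserves = 20% × +12.5B = +2.5B.
Δexcess reserves = Δreserves − Δrequired = −35.5B − (+2.5B) = -38 billion.

-38 billion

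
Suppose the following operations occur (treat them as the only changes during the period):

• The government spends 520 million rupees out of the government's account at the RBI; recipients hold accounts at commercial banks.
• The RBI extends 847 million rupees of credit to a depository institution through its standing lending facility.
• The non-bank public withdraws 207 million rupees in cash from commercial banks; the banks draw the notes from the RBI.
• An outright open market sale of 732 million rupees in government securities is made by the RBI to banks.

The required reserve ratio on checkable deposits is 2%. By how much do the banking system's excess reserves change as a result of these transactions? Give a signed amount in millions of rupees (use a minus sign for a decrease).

Government spending 520 million rupees: reserves +520M, deposits +520M.
Discount-window loan 847 million rupees: reserves +847M, deposits 0.
Currency withdrawal 207 million rupees: reserves −207M, deposits −207M.
OMO sale (to banks) 732 million rupees: reserves −732M, deposits 0.
Totals: Δreserves = +428M, Δdeposits = +313M.
Δrequired reserves = 2% × +313M = +6.26M.
Δexcess reserves = Δreserves − Δrequired = +428M − (+6.26M) = +421.74 million.

+421.74 million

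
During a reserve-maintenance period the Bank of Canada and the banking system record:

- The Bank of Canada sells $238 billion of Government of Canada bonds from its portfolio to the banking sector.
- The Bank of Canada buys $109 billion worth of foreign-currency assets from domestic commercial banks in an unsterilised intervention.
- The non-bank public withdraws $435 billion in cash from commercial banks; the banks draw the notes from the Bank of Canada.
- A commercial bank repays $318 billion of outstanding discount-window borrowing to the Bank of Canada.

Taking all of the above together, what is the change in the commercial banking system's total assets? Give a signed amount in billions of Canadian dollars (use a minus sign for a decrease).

OMO sale (to banks) $238 billion: just an asset swap on bank balance sheets → 0.
FX purchase $109 billion: just an asset swap on bank balance sheets → 0.
Currency withdrawal $435 billion: bank balance sheets shrink → −$435B.
Discount-window repayment $318 billion: bank balance sheets shrink → −$318B.
Net: 0 + 0 − 435 − 318 = -$753 billion.

-$753 billion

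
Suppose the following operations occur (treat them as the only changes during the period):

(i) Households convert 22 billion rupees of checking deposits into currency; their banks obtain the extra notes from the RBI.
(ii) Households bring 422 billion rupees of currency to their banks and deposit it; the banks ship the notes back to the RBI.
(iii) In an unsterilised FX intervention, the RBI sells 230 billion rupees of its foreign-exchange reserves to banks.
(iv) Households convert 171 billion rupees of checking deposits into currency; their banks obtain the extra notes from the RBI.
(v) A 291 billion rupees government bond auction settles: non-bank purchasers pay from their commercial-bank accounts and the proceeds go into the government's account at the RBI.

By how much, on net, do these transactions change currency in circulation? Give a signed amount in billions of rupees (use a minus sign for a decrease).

-229 billion

RBI balance sheet:
  Assets:      Foreign assets −230B
  Liabilities: Bank reserves −292B, Currency in circulation −229B, Government deposits +291B
So the change in currency in circulation is -229 billion.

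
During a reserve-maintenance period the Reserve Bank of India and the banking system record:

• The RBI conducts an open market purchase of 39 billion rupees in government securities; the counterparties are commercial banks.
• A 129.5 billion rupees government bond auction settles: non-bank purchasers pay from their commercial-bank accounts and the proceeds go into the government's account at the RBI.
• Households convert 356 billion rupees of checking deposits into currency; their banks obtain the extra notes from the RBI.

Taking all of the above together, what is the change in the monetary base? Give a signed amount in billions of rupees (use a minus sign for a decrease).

RBI balance sheet:
  Assets:      Securities +39B
  Liabilities: Bank reserves −446.5B, Currency in circulation +356B, Government deposits +129.5B
Commercial banking system:
  Assets:      Reserves at CB −446.5B, Securities −39B
  Liabilities: Checkable deposits −485.5B
Monetary base = currency + reserves: +356B + (−446.5B) = -90.5 billion.

-90.5 billion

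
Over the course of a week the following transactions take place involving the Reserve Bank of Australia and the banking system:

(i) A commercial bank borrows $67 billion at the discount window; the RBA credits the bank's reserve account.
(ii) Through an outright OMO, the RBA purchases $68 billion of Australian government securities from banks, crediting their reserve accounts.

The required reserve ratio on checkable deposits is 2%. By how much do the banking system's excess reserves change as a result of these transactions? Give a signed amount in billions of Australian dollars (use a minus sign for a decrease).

+$135 billion

Discount-window loan $67 billion: reserves +$67B, deposits 0.
OMO purchase (from banks) $68 billion: reserves +$68B, deposits 0.
Totals: Δreserves = +$135B, Δdeposits = 0.
Δrequired reserves = 2% × 0 = 0.
Δexcess reserves = Δreserves − Δrequired = +$135B − (0) = +$135 billion.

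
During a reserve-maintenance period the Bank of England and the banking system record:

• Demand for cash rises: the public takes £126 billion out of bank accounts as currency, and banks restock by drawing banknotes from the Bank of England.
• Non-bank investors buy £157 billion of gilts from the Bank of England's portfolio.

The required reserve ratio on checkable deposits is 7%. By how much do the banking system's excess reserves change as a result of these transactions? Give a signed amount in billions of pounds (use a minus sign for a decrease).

Currency withdrawal £126 billion: reserves −£126B, deposits −£126B.
Asset sale (to non-banks) £157 billion: reserves −£157B, deposits −£157B.
Totals: Δreserves = −£283B, Δdeposits = −£283B.
Δrequired reserves = 7% × −£283B = −£19.81B.
Δexcess reserves = Δreserves − Δrequired = −£283B − (−£19.81B) = -£263.19 billion.

-£263.19 billion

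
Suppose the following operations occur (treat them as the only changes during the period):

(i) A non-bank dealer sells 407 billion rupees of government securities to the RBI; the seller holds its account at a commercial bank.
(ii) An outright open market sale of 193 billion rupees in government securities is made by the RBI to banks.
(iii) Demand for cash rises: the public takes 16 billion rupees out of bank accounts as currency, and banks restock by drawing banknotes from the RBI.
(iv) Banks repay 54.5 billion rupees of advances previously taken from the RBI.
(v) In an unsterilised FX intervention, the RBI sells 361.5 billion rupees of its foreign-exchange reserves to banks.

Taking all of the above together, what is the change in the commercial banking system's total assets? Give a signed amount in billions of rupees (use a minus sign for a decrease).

+336.5 billion

Asset purchase (from non-banks) 407 billion rupees: bank balance sheets expand → +407B.
OMO sale (to banks) 193 billion rupees: just an asset swap on bank balance sheets → 0.
Currency withdrawal 16 billion rupees: bank balance sheets shrink → −16B.
Discount-window repayment 54.5 billion rupees: bank balance sheets shrink → −54.5B.
FX sale 361.5 billion rupees: just an asset swap on bank balance sheets → 0.
Net: 407 + 0 − 16 − 54.5 + 0 = +336.5 billion.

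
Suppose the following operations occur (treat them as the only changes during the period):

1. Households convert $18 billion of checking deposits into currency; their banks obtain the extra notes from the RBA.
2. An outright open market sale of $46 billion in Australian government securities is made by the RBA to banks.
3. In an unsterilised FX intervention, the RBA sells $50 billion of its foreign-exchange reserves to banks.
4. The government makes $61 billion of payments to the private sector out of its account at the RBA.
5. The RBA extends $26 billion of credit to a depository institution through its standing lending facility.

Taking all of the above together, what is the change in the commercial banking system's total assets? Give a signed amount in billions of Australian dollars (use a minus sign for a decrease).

+$69 billion

RBA balance sheet:
  Assets:      Securities −$46B, Loans to banks +$26B, Foreign assets −$50B
  Liabilities: Bank reserves −$27B, Currency in circulation +$18B, Government deposits −$61B
Commercial banking system:
  Assets:      Reserves at CB −$27B, Securities +$46B, Foreign assets +$50B
  Liabilities: Checkable deposits +$43B, Borrowings from CB +$26B
Change in total bank assets = +$69 billion.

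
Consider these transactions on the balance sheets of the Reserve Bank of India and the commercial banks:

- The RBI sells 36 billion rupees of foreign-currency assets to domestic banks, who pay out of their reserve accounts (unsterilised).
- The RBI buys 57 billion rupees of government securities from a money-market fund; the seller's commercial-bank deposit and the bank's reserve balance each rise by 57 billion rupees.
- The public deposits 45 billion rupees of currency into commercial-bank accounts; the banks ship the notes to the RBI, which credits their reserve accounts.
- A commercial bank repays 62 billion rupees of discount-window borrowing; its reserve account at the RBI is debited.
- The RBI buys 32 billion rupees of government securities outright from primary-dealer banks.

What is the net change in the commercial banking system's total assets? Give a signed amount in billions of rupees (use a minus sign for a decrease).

+40 billion

RBI balance sheet:
  Assets:      Securities +89B, Loans to banks −62B, Foreign assets −36B
  Liabilities: Bank reserves +36B, Currency in circulation −45B
Commercial banking system:
  Assets:      Reserves at CB +36B, Securities −32B, Foreign assets +36B
  Liabilities: Checkable deposits +102B, Borrowings from CB −62B
Change in total bank assets = +40 billion.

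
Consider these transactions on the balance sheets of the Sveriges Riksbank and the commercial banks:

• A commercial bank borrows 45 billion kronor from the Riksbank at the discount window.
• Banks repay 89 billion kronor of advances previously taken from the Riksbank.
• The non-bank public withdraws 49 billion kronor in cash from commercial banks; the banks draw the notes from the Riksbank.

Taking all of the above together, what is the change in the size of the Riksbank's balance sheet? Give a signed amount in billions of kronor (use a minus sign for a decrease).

Discount-window loan 45 billion kronor: a Riksbank asset is acquired → +45B.
Discount-window repayment 89 billion kronor: a Riksbank asset is shed → −89B.
Currency withdrawal 49 billion kronor: only the composition of liabilities changes → 0.
Net: 45 − 89 + 0 = -44 billion.

-44 billion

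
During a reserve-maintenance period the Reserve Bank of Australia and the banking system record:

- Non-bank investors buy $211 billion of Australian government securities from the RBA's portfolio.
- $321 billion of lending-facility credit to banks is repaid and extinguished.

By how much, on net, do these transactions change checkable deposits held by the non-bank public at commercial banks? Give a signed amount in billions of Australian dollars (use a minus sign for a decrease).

-$211 billion

Asset sale (to non-banks) $211 billion: non-bank counterparties' bank balances fall → −$211B.
Discount-window repayment $321 billion: the counterparty is a bank, so public deposits are unchanged → 0.
Net: −211 + 0 = -$211 billion.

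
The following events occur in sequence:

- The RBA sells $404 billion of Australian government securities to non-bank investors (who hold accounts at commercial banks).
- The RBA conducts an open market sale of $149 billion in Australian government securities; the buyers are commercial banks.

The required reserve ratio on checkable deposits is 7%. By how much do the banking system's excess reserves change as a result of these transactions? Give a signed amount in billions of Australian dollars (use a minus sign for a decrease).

-$524.72 billion

Asset sale (to non-banks) $404 billion: reserves −$404B, deposits −$404B.
OMO sale (to banks) $149 billion: reserves −$149B, deposits 0.
Totals: Δreserves = −$553B, Δdeposits = −$404B.
Δrequired reserves = 7% × −$404B = −$28.28B.
Δexcess reserves = Δreserves − Δrequired = −$553B − (−$28.28B) = -$524.72 billion.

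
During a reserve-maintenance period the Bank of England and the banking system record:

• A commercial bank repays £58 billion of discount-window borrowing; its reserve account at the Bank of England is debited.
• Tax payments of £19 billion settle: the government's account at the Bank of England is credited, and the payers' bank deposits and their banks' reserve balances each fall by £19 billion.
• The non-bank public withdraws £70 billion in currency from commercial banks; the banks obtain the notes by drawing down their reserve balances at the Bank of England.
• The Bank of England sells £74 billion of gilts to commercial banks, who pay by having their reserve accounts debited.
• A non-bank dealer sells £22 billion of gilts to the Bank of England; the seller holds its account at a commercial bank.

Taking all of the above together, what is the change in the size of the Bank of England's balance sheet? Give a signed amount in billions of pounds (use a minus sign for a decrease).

Discount-window repayment £58 billion: a Bank of England asset is shed → −£58B.
Government account inflow £19 billion: only the composition of liabilities changes → 0.
Currency withdrawal £70 billion: only the composition of liabilities changes → 0.
OMO sale (to banks) £74 billion: a Bank of England asset is shed → −£74B.
Asset purchase (from non-banks) £22 billion: a Bank of England asset is acquired → +£22B.
Net: −58 + 0 + 0 − 74 + 22 = -£110 billion.

-£110 billion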